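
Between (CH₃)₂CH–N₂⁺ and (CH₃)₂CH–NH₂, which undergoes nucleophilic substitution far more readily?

From (CH₃)₂CH–NH₂ the departing group would be NH₂⁻ (pKₐ(NH₃) ≈ 38). Extremely strong base; never a leaving group.
From (CH₃)₂CH–N₂⁺ the leaving group is N₂ (no meaningful conjugate acid; N₂ departs as an exceptionally stable neutral molecule).
(In practice (CH₃)₂CH–N₂⁺ is made from (CH₃)₂CH–NH₂ by diazotisation (NaNO₂ / HCl, 0 °C), generating a diazonium salt that expels N₂.)

(CH₃)₂CH–N₂⁺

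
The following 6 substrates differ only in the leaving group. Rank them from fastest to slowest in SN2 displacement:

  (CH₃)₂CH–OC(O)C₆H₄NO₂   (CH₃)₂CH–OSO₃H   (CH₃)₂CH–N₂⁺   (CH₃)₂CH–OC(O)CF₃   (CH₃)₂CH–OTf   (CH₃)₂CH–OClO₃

(CH₃)₂CH–N₂⁺ > (CH₃)₂CH–OTf > (CH₃)₂CH–OClO₃ > (CH₃)₂CH–OSO₃H > (CH₃)₂CH–OC(O)CF₃ > (CH₃)₂CH–OC(O)C₆H₄NO₂

With the same alkyl group throughout, only the leaving group differentiates the rates.
Leaving-group ability tracks the stability of the departed species; conjugate-acid pKₐ is the usual yardstick (lower pKₐ → better LG).
(CH₃)₂CH–N₂⁺ loses N₂: no meaningful conjugate acid; N₂ departs as an exceptionally stable neutral molecule
(CH₃)₂CH–OTf loses OTf⁻: pKₐ(CF₃SO₃H (triflic acid)) ≈ -14
(CH₃)₂CH–OClO₃ loses ClO₄⁻: pKₐ(HClO₄) ≈ -10
(CH₃)₂CH–OSO₃H loses HSO₄⁻: pKₐ(H₂SO₄) ≈ -3
(CH₃)₂CH–OC(O)CF₃ loses CF₃COO⁻: pKₐ(CF₃COOH) ≈ 0.2
(CH₃)₂CH–OC(O)C₆H₄NO₂ loses p-O₂N–C₆H₄–COO⁻: pKₐ(p-nitrobenzoic acid) ≈ 3.4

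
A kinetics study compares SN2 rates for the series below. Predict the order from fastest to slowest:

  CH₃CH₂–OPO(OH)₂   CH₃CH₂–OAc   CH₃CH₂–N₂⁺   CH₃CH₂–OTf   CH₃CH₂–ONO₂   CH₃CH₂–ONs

CH₃CH₂–N₂⁺ > CH₃CH₂–OTf > CH₃CH₂–ONs > CH₃CH₂–ONO₂ > CH₃CH₂–OPO(OH)₂ > CH₃CH₂–OAc

With the same alkyl group throughout, only the leaving group differentiates the rates.
Rank by basicity of the departing species: weakest base leaves most easily.
CH₃CH₂–N₂⁺ loses N₂: no meaningful conjugate acid; N₂ departs as an exceptionally stable neutral molecule
CH₃CH₂–OTf loses OTf⁻: pKₐ(CF₃SO₃H (triflic acid)) ≈ -14
CH₃CH₂–ONs loses ONs⁻: pKₐ(p-O₂NC₆H₄SO₃H) ≈ -3.5
CH₃CH₂–ONO₂ loses NO₃⁻: pKₐ(HNO₃) ≈ -1.3
CH₃CH₂–OPO(OH)₂ loses H₂PO₄⁻: pKₐ(H₃PO₄) ≈ 2.1
CH₃CH₂–OAc loses AcO⁻: pKₐ(CH₃COOH) ≈ 4.8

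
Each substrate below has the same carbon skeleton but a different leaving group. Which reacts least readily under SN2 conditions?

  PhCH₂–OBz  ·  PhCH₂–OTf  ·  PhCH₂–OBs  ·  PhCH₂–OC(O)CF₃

PhCH₂–OBz

The skeletons are identical, so relative rate is governed entirely by leaving-group ability.
The more stable X⁻ (or X) is on its own — i.e. the weaker a base it is — the better a leaving group it makes.
PhCH₂–OTf loses OTf⁻: pKₐ(CF₃SO₃H (triflic acid)) ≈ -14
PhCH₂–OBs loses OBs⁻: pKₐ(p-BrC₆H₄SO₃H) ≈ -2.8
PhCH₂–OC(O)CF₃ loses CF₃COO⁻: pKₐ(CF₃COOH) ≈ 0.2
PhCH₂–OBz loses PhCOO⁻: pKₐ(C₆H₅COOH) ≈ 4.2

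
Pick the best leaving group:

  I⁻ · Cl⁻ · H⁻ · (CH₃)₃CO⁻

I⁻

Leaving-group ability tracks the stability of the departed species; conjugate-acid pKₐ is the usual yardstick (lower pKₐ → better LG).
I⁻: pKₐ(HI) ≈ -10
Cl⁻: pKₐ(HCl) ≈ -7
(CH₃)₃CO⁻: pKₐ(t-BuOH) ≈ 18
H⁻: pKₐ(H₂) ≈ 36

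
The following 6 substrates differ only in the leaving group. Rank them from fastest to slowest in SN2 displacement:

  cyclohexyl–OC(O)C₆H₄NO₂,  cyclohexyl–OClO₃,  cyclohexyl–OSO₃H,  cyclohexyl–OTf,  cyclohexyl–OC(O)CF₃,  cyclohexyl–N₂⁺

cyclohexyl–N₂⁺ > cyclohexyl–OTf > cyclohexyl–OClO₃ > cyclohexyl–OSO₃H > cyclohexyl–OC(O)CF₃ > cyclohexyl–OC(O)C₆H₄NO₂

With the same alkyl group throughout, only the leaving group differentiates the rates.
A good leaving group is a weak base: the lower the pKₐ of its conjugate acid, the more readily it departs.
cyclohexyl–N₂⁺ loses N₂: no meaningful conjugate acid; N₂ departs as an exceptionally stable neutral molecule
cyclohexyl–OTf loses OTf⁻: pKₐ(CF₃SO₃H (triflic acid)) ≈ -14
cyclohexyl–OClO₃ loses ClO₄⁻: pKₐ(HClO₄) ≈ -10
cyclohexyl–OSO₃H loses HSO₄⁻: pKₐ(H₂SO₄) ≈ -3
cyclohexyl–OC(O)CF₃ loses CF₃COO⁻: pKₐ(CF₃COOH) ≈ 0.2
cyclohexyl–OC(O)C₆H₄NO₂ loses p-O₂N–C₆H₄–COO⁻: pKₐ(p-nitrobenzoic acid) ≈ 3.4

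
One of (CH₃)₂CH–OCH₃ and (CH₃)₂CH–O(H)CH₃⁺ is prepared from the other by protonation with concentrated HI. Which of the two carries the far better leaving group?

(CH₃)₂CH–O(H)CH₃⁺

From (CH₃)₂CH–OCH₃ the departing group would be CH₃O⁻ (pKₐ(CH₃OH) ≈ 15.5). Strong base; alkoxides do not leave unassisted.
From (CH₃)₂CH–O(H)CH₃⁺ the leaving group is R'OH (pKₐ(R'OH₂⁺) ≈ -2.4). Neutral; leaves from a protonated ether (an oxonium ion, R–O(H)R'⁺).
Protonation with concentrated HI works by allowing neutral methanol, rather than methoxide, to depart, making (CH₃)₂CH–O(H)CH₃⁺ enormously more reactive.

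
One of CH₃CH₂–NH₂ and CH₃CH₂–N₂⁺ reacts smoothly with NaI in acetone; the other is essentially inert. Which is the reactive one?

From CH₃CH₂–NH₂ the departing group would be NH₂⁻ (pKₐ(NH₃) ≈ 38). Extremely strong base; never a leaving group.
From CH₃CH₂–N₂⁺ the leaving group is N₂ (no meaningful conjugate acid; N₂ departs as an exceptionally stable neutral molecule).
(In practice CH₃CH₂–N₂⁺ is made from CH₃CH₂–NH₂ by diazotisation (NaNO₂ / HCl, 0 °C), generating a diazonium salt that expels N₂.)

CH₃CH₂–N₂⁺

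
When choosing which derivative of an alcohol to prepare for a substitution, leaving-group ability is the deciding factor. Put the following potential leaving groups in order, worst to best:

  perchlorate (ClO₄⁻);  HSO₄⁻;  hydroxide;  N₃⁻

hydroxide < N₃⁻ < HSO₄⁻ < perchlorate (ClO₄⁻)

Leaving-group ability tracks the stability of the departed species; conjugate-acid pKₐ is the usual yardstick (lower pKₐ → better LG).
perchlorate (ClO₄⁻): pKₐ(HClO₄) ≈ -10 — extremely weak base; rarely used for safety reasons
HSO₄⁻: pKₐ(H₂SO₄) ≈ -3 — conjugate base of a strong mineral acid
N₃⁻: pKₐ(HN₃) ≈ 4.7
hydroxide: pKₐ(H₂O) ≈ 15.7 — strong base; essentially never leaves without prior activation
Reversing gives the worst-to-best order requested.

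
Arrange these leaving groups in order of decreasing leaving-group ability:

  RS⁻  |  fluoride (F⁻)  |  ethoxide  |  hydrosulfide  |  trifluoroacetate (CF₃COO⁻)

trifluoroacetate (CF₃COO⁻) > fluoride (F⁻) > hydrosulfide > RS⁻ > ethoxide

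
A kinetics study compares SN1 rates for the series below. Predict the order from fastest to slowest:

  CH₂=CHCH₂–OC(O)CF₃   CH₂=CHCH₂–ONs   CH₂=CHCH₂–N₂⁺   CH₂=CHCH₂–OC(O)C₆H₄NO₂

The skeletons are identical, so relative rate is governed entirely by leaving-group ability.
A good leaving group is a weak base: the lower the pKₐ of its conjugate acid, the more readily it departs.
CH₂=CHCH₂–N₂⁺ loses N₂: no meaningful conjugate acid; N₂ departs as an exceptionally stable neutral molecule
CH₂=CHCH₂–ONs loses ONs⁻: pKₐ(p-O₂NC₆H₄SO₃H) ≈ -3.5
CH₂=CHCH₂–OC(O)CF₃ loses CF₃COO⁻: pKₐ(CF₃COOH) ≈ 0.2
CH₂=CHCH₂–OC(O)C₆H₄NO₂ loses p-O₂N–C₆H₄–COO⁻: pKₐ(p-nitrobenzoic acid) ≈ 3.4

CH₂=CHCH₂–N₂⁺ > CH₂=CHCH₂–ONs > CH₂=CHCH₂–OC(O)CF₃ > CH₂=CHCH₂–OC(O)C₆H₄NO₂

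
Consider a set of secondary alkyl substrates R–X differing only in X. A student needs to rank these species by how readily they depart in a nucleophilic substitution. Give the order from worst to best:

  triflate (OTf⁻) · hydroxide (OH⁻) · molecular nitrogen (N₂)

Leaving-group ability tracks the stability of the departed species; conjugate-acid pKₐ is the usual yardstick (lower pKₐ → better LG).
molecular nitrogen (N₂): no meaningful conjugate acid; N₂ departs as an exceptionally stable neutral molecule
triflate (OTf⁻): pKₐ(CF₃SO₃H (triflic acid)) ≈ -14
hydroxide (OH⁻): pKₐ(H₂O) ≈ 15.7
The question asks for worst first, so the sequence is read in increasing leaving-group ability.

hydroxide (OH⁻) < triflate (OTf⁻) < molecular nitrogen (N₂)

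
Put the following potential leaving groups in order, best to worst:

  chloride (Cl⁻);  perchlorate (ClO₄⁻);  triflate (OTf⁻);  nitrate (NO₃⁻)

Rank by basicity of the departing species: weakest base leaves most easily.
triflate (OTf⁻): pKₐ(CF₃SO₃H (triflic acid)) ≈ -14
perchlorate (ClO₄⁻): pKₐ(HClO₄) ≈ -10 — extremely weak base; rarely used for safety reasons
chloride (Cl⁻): pKₐ(HCl) ≈ -7
nitrate (NO₃⁻): pKₐ(HNO₃) ≈ -1.3 — resonance-delocalised over three oxygens

triflate (OTf⁻) > perchlorate (ClO₄⁻) > chloride (Cl⁻) > nitrate (NO₃⁻)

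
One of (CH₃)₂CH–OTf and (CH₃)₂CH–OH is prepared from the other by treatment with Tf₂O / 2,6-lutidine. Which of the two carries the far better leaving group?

(CH₃)₂CH–OTf

From (CH₃)₂CH–OH the departing group would be OH⁻ (pKₐ(H₂O) ≈ 15.7). Strong base; essentially never leaves without prior activation.
From (CH₃)₂CH–OTf the leaving group is OTf⁻ (pKₐ(CF₃SO₃H (triflic acid)) ≈ -14). Charge spread over three oxygens and a CF₃ group; the premier leaving group in synthesis.
Treatment with Tf₂O / 2,6-lutidine works by converting the hydroxyl into a triflate, making (CH₃)₂CH–OTf enormously more reactive.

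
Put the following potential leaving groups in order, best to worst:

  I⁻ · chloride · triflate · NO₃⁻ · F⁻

Leaving-group ability tracks the stability of the departed species; conjugate-acid pKₐ is the usual yardstick (lower pKₐ → better LG).
triflate: pKₐ(CF₃SO₃H (triflic acid)) ≈ -14
I⁻: pKₐ(HI) ≈ -10
chloride: pKₐ(HCl) ≈ -7
NO₃⁻: pKₐ(HNO₃) ≈ -1.3 — resonance-delocalised over three oxygens
F⁻: pKₐ(HF) ≈ 3.2

triflate > I⁻ > chloride > NO₃⁻ > F⁻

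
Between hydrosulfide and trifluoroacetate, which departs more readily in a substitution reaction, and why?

trifluoroacetate

trifluoroacetate is the better leaving group.
pKₐ(CF₃COOH) ≈ 0.2 versus pKₐ(H₂S) ≈ 7: trifluoroacetate is the much weaker base.
Strongly electron-withdrawing CF₃ stabilises the carboxylate.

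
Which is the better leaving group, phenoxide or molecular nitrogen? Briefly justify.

molecular nitrogen is the better leaving group.
N₂ is the ultimate leaving group — it departs as an exceptionally stable neutral molecule, whereas phenoxide (pKₐ(C₆H₅OH (phenol)) ≈ 10) is far more basic.

molecular nitrogen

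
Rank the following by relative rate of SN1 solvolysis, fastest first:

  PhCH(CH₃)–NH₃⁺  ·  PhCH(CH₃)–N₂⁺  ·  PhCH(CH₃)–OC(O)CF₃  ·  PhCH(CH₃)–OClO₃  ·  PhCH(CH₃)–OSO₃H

With the same alkyl group throughout, only the leaving group differentiates the rates.
A good leaving group is a weak base: the lower the pKₐ of its conjugate acid, the more readily it departs.
PhCH(CH₃)–N₂⁺ loses N₂: no meaningful conjugate acid; N₂ departs as an exceptionally stable neutral molecule
PhCH(CH₃)–OClO₃ loses ClO₄⁻: pKₐ(HClO₄) ≈ -10
PhCH(CH₃)–OSO₃H loses HSO₄⁻: pKₐ(H₂SO₄) ≈ -3
PhCH(CH₃)–OC(O)CF₃ loses CF₃COO⁻: pKₐ(CF₃COOH) ≈ 0.2
PhCH(CH₃)–NH₃⁺ loses NH₃: pKₐ(NH₄⁺) ≈ 9.2

PhCH(CH₃)–N₂⁺ > PhCH(CH₃)–OClO₃ > PhCH(CH₃)–OSO₃H > PhCH(CH₃)–OC(O)CF₃ > PhCH(CH₃)–NH₃⁺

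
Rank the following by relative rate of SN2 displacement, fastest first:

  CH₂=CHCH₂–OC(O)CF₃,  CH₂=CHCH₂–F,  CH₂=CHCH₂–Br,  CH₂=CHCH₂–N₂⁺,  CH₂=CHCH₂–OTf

CH₂=CHCH₂–N₂⁺ > CH₂=CHCH₂–OTf > CH₂=CHCH₂–Br > CH₂=CHCH₂–OC(O)CF₃ > CH₂=CHCH₂–F

The skeletons are identical, so relative rate is governed entirely by leaving-group ability.
Leaving-group ability tracks the stability of the departed species; conjugate-acid pKₐ is the usual yardstick (lower pKₐ → better LG).
CH₂=CHCH₂–N₂⁺ loses N₂: no meaningful conjugate acid; N₂ departs as an exceptionally stable neutral molecule
CH₂=CHCH₂–OTf loses OTf⁻: pKₐ(CF₃SO₃H (triflic acid)) ≈ -14
CH₂=CHCH₂–Br loses Br⁻: pKₐ(HBr) ≈ -9
CH₂=CHCH₂–OC(O)CF₃ loses CF₃COO⁻: pKₐ(CF₃COOH) ≈ 0.2
CH₂=CHCH₂–F loses F⁻: pKₐ(HF) ≈ 3.2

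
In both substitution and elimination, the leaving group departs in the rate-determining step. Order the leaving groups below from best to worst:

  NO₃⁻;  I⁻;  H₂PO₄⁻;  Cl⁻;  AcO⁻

The more stable X⁻ (or X) is on its own — i.e. the weaker a base it is — the better a leaving group it makes.
I⁻: pKₐ(HI) ≈ -10
Cl⁻: pKₐ(HCl) ≈ -7
NO₃⁻: pKₐ(HNO₃) ≈ -1.3
H₂PO₄⁻: pKₐ(H₃PO₄) ≈ 2.1
AcO⁻: pKₐ(CH₃COOH) ≈ 4.8

I⁻ > Cl⁻ > NO₃⁻ > H₂PO₄⁻ > AcO⁻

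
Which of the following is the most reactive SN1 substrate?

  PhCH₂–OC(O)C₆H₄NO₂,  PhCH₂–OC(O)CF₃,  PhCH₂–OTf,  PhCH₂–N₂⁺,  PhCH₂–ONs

With the same alkyl group throughout, only the leaving group differentiates the rates.
Leaving-group ability tracks the stability of the departed species; conjugate-acid pKₐ is the usual yardstick (lower pKₐ → better LG).
PhCH₂–N₂⁺ loses N₂: no meaningful conjugate acid; N₂ departs as an exceptionally stable neutral molecule
PhCH₂–OTf loses OTf⁻: pKₐ(CF₃SO₃H (triflic acid)) ≈ -14
PhCH₂–ONs loses ONs⁻: pKₐ(p-O₂NC₆H₄SO₃H) ≈ -3.5
PhCH₂–OC(O)CF₃ loses CF₃COO⁻: pKₐ(CF₃COOH) ≈ 0.2
PhCH₂–OC(O)C₆H₄NO₂ loses p-O₂N–C₆H₄–COO⁻: pKₐ(p-nitrobenzoic acid) ≈ 3.4

PhCH₂–N₂⁺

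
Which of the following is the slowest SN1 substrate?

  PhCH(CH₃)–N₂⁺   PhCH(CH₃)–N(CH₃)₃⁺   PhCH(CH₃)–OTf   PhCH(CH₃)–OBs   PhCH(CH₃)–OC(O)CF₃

Identical carbon frameworks mean the comparison reduces to leaving-group quality.
Leaving-group ability tracks the stability of the departed species; conjugate-acid pKₐ is the usual yardstick (lower pKₐ → better LG).
PhCH(CH₃)–N₂⁺ loses N₂: no meaningful conjugate acid; N₂ departs as an exceptionally stable neutral molecule
PhCH(CH₃)–OTf loses OTf⁻: pKₐ(CF₃SO₃H (triflic acid)) ≈ -14
PhCH(CH₃)–OBs loses OBs⁻: pKₐ(p-BrC₆H₄SO₃H) ≈ -2.8
PhCH(CH₃)–OC(O)CF₃ loses CF₃COO⁻: pKₐ(CF₃COOH) ≈ 0.2
PhCH(CH₃)–N(CH₃)₃⁺ loses NR'₃: pKₐ(R'₃NH⁺) ≈ 10.7

PhCH(CH₃)–N(CH₃)₃⁺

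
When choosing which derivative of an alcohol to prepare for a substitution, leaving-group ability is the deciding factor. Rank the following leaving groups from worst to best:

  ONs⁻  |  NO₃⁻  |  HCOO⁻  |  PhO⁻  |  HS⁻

PhO⁻ < HS⁻ < HCOO⁻ < NO₃⁻ < ONs⁻

A good leaving group is a weak base: the lower the pKₐ of its conjugate acid, the more readily it departs.
ONs⁻: pKₐ(p-O₂NC₆H₄SO₃H) ≈ -3.5 — p-nitro group further stabilises the sulfonate
NO₃⁻: pKₐ(HNO₃) ≈ -1.3 — resonance-delocalised over three oxygens
HCOO⁻: pKₐ(HCOOH) ≈ 3.8 — resonance-stabilised carboxylate
HS⁻: pKₐ(H₂S) ≈ 7 — larger and more polarisable than the oxygen analogue
PhO⁻: pKₐ(C₆H₅OH (phenol)) ≈ 10 — resonance into the ring helps, but still a poor LG
The question asks for worst first, so the sequence is read in increasing leaving-group ability.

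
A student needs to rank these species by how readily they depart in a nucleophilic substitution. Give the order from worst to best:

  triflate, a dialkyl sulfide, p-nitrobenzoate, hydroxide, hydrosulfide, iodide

hydroxide < hydrosulfide < p-nitrobenzoate < a dialkyl sulfide < iodide < triflate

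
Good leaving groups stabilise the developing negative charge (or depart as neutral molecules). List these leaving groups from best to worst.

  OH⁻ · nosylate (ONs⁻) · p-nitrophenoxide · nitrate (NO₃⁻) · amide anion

nosylate (ONs⁻): pKₐ(p-O₂NC₆H₄SO₃H) ≈ -3.5 — p-nitro group further stabilises the sulfonate
nitrate (NO₃⁻): pKₐ(HNO₃) ≈ -1.3 — resonance-delocalised over three oxygens
p-nitrophenoxide: pKₐ(p-nitrophenol) ≈ 7.2 — nitro group delocalises the charge; the classic chromogenic LG
OH⁻: pKₐ(H₂O) ≈ 15.7 — strong base; essentially never leaves without prior activation
amide anion: pKₐ(NH₃) ≈ 38 — extremely strong base; never a leaving group

nosylate (ONs⁻) > nitrate (NO₃⁻) > p-nitrophenoxide > OH⁻ > amide anion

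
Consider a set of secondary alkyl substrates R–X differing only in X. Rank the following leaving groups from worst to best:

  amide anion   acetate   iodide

amide anion < acetate < iodide

Leaving-group ability tracks the stability of the departed species; conjugate-acid pKₐ is the usual yardstick (lower pKₐ → better LG).
iodide: pKₐ(HI) ≈ -10 — large, highly polarisable; very weak base
acetate: pKₐ(CH₃COOH) ≈ 4.8 — resonance-stabilised but still a weak base
amide anion: pKₐ(NH₃) ≈ 38 — extremely strong base; never a leaving group
Listed from poorest to best leaving group as asked.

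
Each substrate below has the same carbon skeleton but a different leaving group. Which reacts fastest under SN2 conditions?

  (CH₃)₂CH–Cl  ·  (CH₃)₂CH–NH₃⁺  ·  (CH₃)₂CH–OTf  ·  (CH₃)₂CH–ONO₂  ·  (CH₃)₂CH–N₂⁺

(CH₃)₂CH–N₂⁺

Identical carbon frameworks mean the comparison reduces to leaving-group quality.
Leaving-group ability tracks the stability of the departed species; conjugate-acid pKₐ is the usual yardstick (lower pKₐ → better LG).
(CH₃)₂CH–N₂⁺ loses N₂: no meaningful conjugate acid; N₂ departs as an exceptionally stable neutral molecule
(CH₃)₂CH–OTf loses OTf⁻: pKₐ(CF₃SO₃H (triflic acid)) ≈ -14
(CH₃)₂CH–Cl loses Cl⁻: pKₐ(HCl) ≈ -7
(CH₃)₂CH–ONO₂ loses NO₃⁻: pKₐ(HNO₃) ≈ -1.3
(CH₃)₂CH–NH₃⁺ loses NH₃: pKₐ(NH₄⁺) ≈ 9.2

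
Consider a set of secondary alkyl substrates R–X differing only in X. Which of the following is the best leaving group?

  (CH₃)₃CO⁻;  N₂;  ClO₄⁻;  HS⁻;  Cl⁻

A good leaving group is a weak base: the lower the pKₐ of its conjugate acid, the more readily it departs.
N₂: no meaningful conjugate acid; N₂ departs as an exceptionally stable neutral molecule
ClO₄⁻: pKₐ(HClO₄) ≈ -10
Cl⁻: pKₐ(HCl) ≈ -7
HS⁻: pKₐ(H₂S) ≈ 7
(CH₃)₃CO⁻: pKₐ(t-BuOH) ≈ 18

N₂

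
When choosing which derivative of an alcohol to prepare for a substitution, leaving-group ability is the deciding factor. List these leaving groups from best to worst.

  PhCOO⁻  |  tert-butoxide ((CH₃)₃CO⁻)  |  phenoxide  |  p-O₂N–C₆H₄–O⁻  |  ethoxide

PhCOO⁻: pKₐ(C₆H₅COOH) ≈ 4.2 — aryl carboxylate
p-O₂N–C₆H₄–O⁻: pKₐ(p-nitrophenol) ≈ 7.2 — nitro group delocalises the charge; the classic chromogenic LG
phenoxide: pKₐ(C₆H₅OH (phenol)) ≈ 10
ethoxide: pKₐ(CH₃CH₂OH) ≈ 16 — strong base; alkoxides do not leave unassisted
tert-butoxide ((CH₃)₃CO⁻): pKₐ(t-BuOH) ≈ 18 — bulky, strongly basic alkoxide

PhCOO⁻ > p-O₂N–C₆H₄–O⁻ > phenoxide > ethoxide > tert-butoxide ((CH₃)₃CO⁻)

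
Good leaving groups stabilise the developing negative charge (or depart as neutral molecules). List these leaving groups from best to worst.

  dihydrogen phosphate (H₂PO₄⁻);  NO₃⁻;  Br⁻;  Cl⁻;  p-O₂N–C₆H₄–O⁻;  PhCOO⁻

Rank by basicity of the departing species: weakest base leaves most easily.
Br⁻: pKₐ(HBr) ≈ -9
Cl⁻: pKₐ(HCl) ≈ -7
NO₃⁻: pKₐ(HNO₃) ≈ -1.3 — resonance-delocalised over three oxygens
dihydrogen phosphate (H₂PO₄⁻): pKₐ(H₃PO₄) ≈ 2.1 — moderate base; biological leaving group after further activation
PhCOO⁻: pKₐ(C₆H₅COOH) ≈ 4.2 — aryl carboxylate
p-O₂N–C₆H₄–O⁻: pKₐ(p-nitrophenol) ≈ 7.2 — nitro group delocalises the charge; the classic chromogenic LG

Br⁻ > Cl⁻ > NO₃⁻ > dihydrogen phosphate (H₂PO₄⁻) > PhCOO⁻ > p-O₂N–C₆H₄–O⁻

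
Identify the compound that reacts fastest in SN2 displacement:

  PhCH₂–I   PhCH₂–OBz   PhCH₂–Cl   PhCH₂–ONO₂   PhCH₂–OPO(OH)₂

PhCH₂–I

The skeletons are identical, so relative rate is governed entirely by leaving-group ability.
A good leaving group is a weak base: the lower the pKₐ of its conjugate acid, the more readily it departs.
PhCH₂–I loses I⁻: pKₐ(HI) ≈ -10
PhCH₂–Cl loses Cl⁻: pKₐ(HCl) ≈ -7
PhCH₂–ONO₂ loses NO₃⁻: pKₐ(HNO₃) ≈ -1.3
PhCH₂–OPO(OH)₂ loses H₂PO₄⁻: pKₐ(H₃PO₄) ≈ 2.1
PhCH₂–OBz loses PhCOO⁻: pKₐ(C₆H₅COOH) ≈ 4.2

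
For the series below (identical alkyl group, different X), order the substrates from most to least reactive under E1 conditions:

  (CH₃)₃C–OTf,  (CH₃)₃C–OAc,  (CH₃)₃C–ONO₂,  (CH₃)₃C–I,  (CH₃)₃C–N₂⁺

(CH₃)₃C–N₂⁺ > (CH₃)₃C–OTf > (CH₃)₃C–I > (CH₃)₃C–ONO₂ > (CH₃)₃C–OAc

With the same alkyl group throughout, only the leaving group differentiates the rates.
A good leaving group is a weak base: the lower the pKₐ of its conjugate acid, the more readily it departs.
(CH₃)₃C–N₂⁺ loses N₂: no meaningful conjugate acid; N₂ departs as an exceptionally stable neutral molecule
(CH₃)₃C–OTf loses OTf⁻: pKₐ(CF₃SO₃H (triflic acid)) ≈ -14
(CH₃)₃C–I loses I⁻: pKₐ(HI) ≈ -10
(CH₃)₃C–ONO₂ loses NO₃⁻: pKₐ(HNO₃) ≈ -1.3
(CH₃)₃C–OAc loses AcO⁻: pKₐ(CH₃COOH) ≈ 4.8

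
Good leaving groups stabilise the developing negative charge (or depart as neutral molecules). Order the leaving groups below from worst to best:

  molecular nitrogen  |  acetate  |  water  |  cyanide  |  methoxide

Rank by basicity of the departing species: weakest base leaves most easily.
molecular nitrogen: no meaningful conjugate acid; N₂ departs as an exceptionally stable neutral molecule
water: pKₐ(H₃O⁺) ≈ -1.7
acetate: pKₐ(CH₃COOH) ≈ 4.8 — resonance-stabilised but still a weak base
cyanide: pKₐ(HCN) ≈ 9.2 — sp carbon stabilises the charge somewhat, but still a poor LG
methoxide: pKₐ(CH₃OH) ≈ 15.5 — strong base; alkoxides do not leave unassisted
Listed from poorest to best leaving group as asked.

methoxide < cyanide < acetate < water < molecular nitrogen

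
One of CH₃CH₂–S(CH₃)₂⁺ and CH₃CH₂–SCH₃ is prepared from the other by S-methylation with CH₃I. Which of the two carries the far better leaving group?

From CH₃CH₂–SCH₃ the departing group would be RS⁻ (pKₐ(RSH (a thiol)) ≈ 10.5). Moderately basic; rarely leaves without activation.
From CH₃CH₂–S(CH₃)₂⁺ the leaving group is SR'₂ (pKₐ(R'₂SH⁺) ≈ -7). Neutral; leaves from a sulfonium salt (R–SR'₂⁺).
S-methylation with CH₃I works by allowing neutral dimethyl sulfide, rather than methanethiolate, to depart, making CH₃CH₂–S(CH₃)₂⁺ enormously more reactive.

CH₃CH₂–S(CH₃)₂⁺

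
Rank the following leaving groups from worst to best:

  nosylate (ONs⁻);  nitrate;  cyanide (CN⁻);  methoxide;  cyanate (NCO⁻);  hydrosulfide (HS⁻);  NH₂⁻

NH₂⁻ < methoxide < cyanide (CN⁻) < hydrosulfide (HS⁻) < cyanate (NCO⁻) < nitrate < nosylate (ONs⁻)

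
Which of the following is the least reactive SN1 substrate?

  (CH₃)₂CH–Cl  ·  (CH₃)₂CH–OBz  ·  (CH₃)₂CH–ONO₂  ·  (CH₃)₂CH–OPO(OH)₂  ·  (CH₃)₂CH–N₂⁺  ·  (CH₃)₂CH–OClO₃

(CH₃)₂CH–OBz

The skeletons are identical, so relative rate is governed entirely by leaving-group ability.
Leaving-group ability tracks the stability of the departed species; conjugate-acid pKₐ is the usual yardstick (lower pKₐ → better LG).
(CH₃)₂CH–N₂⁺ loses N₂: no meaningful conjugate acid; N₂ departs as an exceptionally stable neutral molecule
(CH₃)₂CH–OClO₃ loses ClO₄⁻: pKₐ(HClO₄) ≈ -10
(CH₃)₂CH–Cl loses Cl⁻: pKₐ(HCl) ≈ -7
(CH₃)₂CH–ONO₂ loses NO₃⁻: pKₐ(HNO₃) ≈ -1.3
(CH₃)₂CH–OPO(OH)₂ loses H₂PO₄⁻: pKₐ(H₃PO₄) ≈ 2.1
(CH₃)₂CH–OBz loses PhCOO⁻: pKₐ(C₆H₅COOH) ≈ 4.2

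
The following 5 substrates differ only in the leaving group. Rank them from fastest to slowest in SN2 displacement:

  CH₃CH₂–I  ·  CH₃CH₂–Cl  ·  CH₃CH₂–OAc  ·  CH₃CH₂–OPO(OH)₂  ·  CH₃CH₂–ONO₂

Same R in every case — rank the leaving groups.
The more stable X⁻ (or X) is on its own — i.e. the weaker a base it is — the better a leaving group it makes.
CH₃CH₂–I loses I⁻: pKₐ(HI) ≈ -10
CH₃CH₂–Cl loses Cl⁻: pKₐ(HCl) ≈ -7
CH₃CH₂–ONO₂ loses NO₃⁻: pKₐ(HNO₃) ≈ -1.3
CH₃CH₂–OPO(OH)₂ loses H₂PO₄⁻: pKₐ(H₃PO₄) ≈ 2.1
CH₃CH₂–OAc loses AcO⁻: pKₐ(CH₃COOH) ≈ 4.8

CH₃CH₂–I > CH₃CH₂–Cl > CH₃CH₂–ONO₂ > CH₃CH₂–OPO(OH)₂ > CH₃CH₂–OAc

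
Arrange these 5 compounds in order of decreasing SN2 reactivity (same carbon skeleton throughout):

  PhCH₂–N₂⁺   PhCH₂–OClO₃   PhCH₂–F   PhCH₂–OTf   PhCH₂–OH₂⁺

Identical carbon frameworks mean the comparison reduces to leaving-group quality.
A good leaving group is a weak base: the lower the pKₐ of its conjugate acid, the more readily it departs.
PhCH₂–N₂⁺ loses N₂: no meaningful conjugate acid; N₂ departs as an exceptionally stable neutral molecule
PhCH₂–OTf loses OTf⁻: pKₐ(CF₃SO₃H (triflic acid)) ≈ -14
PhCH₂–OClO₃ loses ClO₄⁻: pKₐ(HClO₄) ≈ -10
PhCH₂–OH₂⁺ loses H₂O: pKₐ(H₃O⁺) ≈ -1.7
PhCH₂–F loses F⁻: pKₐ(HF) ≈ 3.2

PhCH₂–N₂⁺ > PhCH₂–OTf > PhCH₂–OClO₃ > PhCH₂–OH₂⁺ > PhCH₂–F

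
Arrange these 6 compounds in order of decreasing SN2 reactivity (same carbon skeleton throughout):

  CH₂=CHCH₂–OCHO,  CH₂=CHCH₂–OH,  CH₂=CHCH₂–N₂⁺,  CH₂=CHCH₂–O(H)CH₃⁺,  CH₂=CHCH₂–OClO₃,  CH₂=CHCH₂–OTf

CH₂=CHCH₂–N₂⁺ > CH₂=CHCH₂–OTf > CH₂=CHCH₂–OClO₃ > CH₂=CHCH₂–O(H)CH₃⁺ > CH₂=CHCH₂–OCHO > CH₂=CHCH₂–OH

Identical carbon frameworks mean the comparison reduces to leaving-group quality.
A good leaving group is a weak base: the lower the pKₐ of its conjugate acid, the more readily it departs.
CH₂=CHCH₂–N₂⁺ loses N₂: no meaningful conjugate acid; N₂ departs as an exceptionally stable neutral molecule
CH₂=CHCH₂–OTf loses OTf⁻: pKₐ(CF₃SO₃H (triflic acid)) ≈ -14
CH₂=CHCH₂–OClO₃ loses ClO₄⁻: pKₐ(HClO₄) ≈ -10
CH₂=CHCH₂–O(H)CH₃⁺ loses R'OH: pKₐ(R'OH₂⁺) ≈ -2.4
CH₂=CHCH₂–OCHO loses HCOO⁻: pKₐ(HCOOH) ≈ 3.8
CH₂=CHCH₂–OH loses OH⁻: pKₐ(H₂O) ≈ 15.7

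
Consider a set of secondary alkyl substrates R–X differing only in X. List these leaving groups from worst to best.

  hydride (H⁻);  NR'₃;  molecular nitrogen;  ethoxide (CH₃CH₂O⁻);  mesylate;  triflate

A good leaving group is a weak base: the lower the pKₐ of its conjugate acid, the more readily it departs.
molecular nitrogen: no meaningful conjugate acid; N₂ departs as an exceptionally stable neutral molecule
triflate: pKₐ(CF₃SO₃H (triflic acid)) ≈ -14
mesylate: pKₐ(CH₃SO₃H (MsOH)) ≈ -1.9
NR'₃: pKₐ(R'₃NH⁺) ≈ 10.7
ethoxide (CH₃CH₂O⁻): pKₐ(CH₃CH₂OH) ≈ 16
hydride (H⁻): pKₐ(H₂) ≈ 36
The question asks for worst first, so the sequence is read in increasing leaving-group ability.

hydride (H⁻) < ethoxide (CH₃CH₂O⁻) < NR'₃ < mesylate < triflate < molecular nitrogen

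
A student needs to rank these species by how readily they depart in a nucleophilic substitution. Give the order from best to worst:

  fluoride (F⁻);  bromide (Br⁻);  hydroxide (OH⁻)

bromide (Br⁻) > fluoride (F⁻) > hydroxide (OH⁻)

Leaving-group ability tracks the stability of the departed species; conjugate-acid pKₐ is the usual yardstick (lower pKₐ → better LG).
bromide (Br⁻): pKₐ(HBr) ≈ -9 — weak base; good leaving group
fluoride (F⁻): pKₐ(HF) ≈ 3.2
hydroxide (OH⁻): pKₐ(H₂O) ≈ 15.7 — strong base; essentially never leaves without prior activation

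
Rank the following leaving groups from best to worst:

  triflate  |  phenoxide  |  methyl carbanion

triflate > phenoxide > methyl carbanion

The more stable X⁻ (or X) is on its own — i.e. the weaker a base it is — the better a leaving group it makes.
triflate: pKₐ(CF₃SO₃H (triflic acid)) ≈ -14
phenoxide: pKₐ(C₆H₅OH (phenol)) ≈ 10
methyl carbanion: pKₐ(CH₄) ≈ 48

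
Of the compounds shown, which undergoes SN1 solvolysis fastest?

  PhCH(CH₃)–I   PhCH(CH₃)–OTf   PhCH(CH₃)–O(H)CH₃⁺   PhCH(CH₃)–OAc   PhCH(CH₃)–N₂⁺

PhCH(CH₃)–N₂⁺

With the same alkyl group throughout, only the leaving group differentiates the rates.
Leaving-group ability tracks the stability of the departed species; conjugate-acid pKₐ is the usual yardstick (lower pKₐ → better LG).
PhCH(CH₃)–N₂⁺ loses N₂: no meaningful conjugate acid; N₂ departs as an exceptionally stable neutral molecule
PhCH(CH₃)–OTf loses OTf⁻: pKₐ(CF₃SO₃H (triflic acid)) ≈ -14
PhCH(CH₃)–I loses I⁻: pKₐ(HI) ≈ -10
PhCH(CH₃)–O(H)CH₃⁺ loses R'OH: pKₐ(R'OH₂⁺) ≈ -2.4
PhCH(CH₃)–OAc loses AcO⁻: pKₐ(CH₃COOH) ≈ 4.8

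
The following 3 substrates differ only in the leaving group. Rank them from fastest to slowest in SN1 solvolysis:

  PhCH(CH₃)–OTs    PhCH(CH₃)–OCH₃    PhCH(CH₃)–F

Same R in every case — rank the leaving groups.
Rank by basicity of the departing species: weakest base leaves most easily.
PhCH(CH₃)–OTs loses OTs⁻: pKₐ(p-CH₃C₆H₄SO₃H (TsOH)) ≈ -2.8
PhCH(CH₃)–F loses F⁻: pKₐ(HF) ≈ 3.2
PhCH(CH₃)–OCH₃ loses CH₃O⁻: pKₐ(CH₃OH) ≈ 15.5

PhCH(CH₃)–OTs > PhCH(CH₃)–F > PhCH(CH₃)–OCH₃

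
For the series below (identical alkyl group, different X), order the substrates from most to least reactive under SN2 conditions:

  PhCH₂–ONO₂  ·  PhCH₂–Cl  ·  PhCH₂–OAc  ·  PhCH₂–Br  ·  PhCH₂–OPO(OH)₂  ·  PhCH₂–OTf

PhCH₂–OTf > PhCH₂–Br > PhCH₂–Cl > PhCH₂–ONO₂ > PhCH₂–OPO(OH)₂ > PhCH₂–OAc

Identical carbon frameworks mean the comparison reduces to leaving-group quality.
A good leaving group is a weak base: the lower the pKₐ of its conjugate acid, the more readily it departs.
PhCH₂–OTf loses OTf⁻: pKₐ(CF₃SO₃H (triflic acid)) ≈ -14
PhCH₂–Br loses Br⁻: pKₐ(HBr) ≈ -9
PhCH₂–Cl loses Cl⁻: pKₐ(HCl) ≈ -7
PhCH₂–ONO₂ loses NO₃⁻: pKₐ(HNO₃) ≈ -1.3
PhCH₂–OPO(OH)₂ loses H₂PO₄⁻: pKₐ(H₃PO₄) ≈ 2.1
PhCH₂–OAc loses AcO⁻: pKₐ(CH₃COOH) ≈ 4.8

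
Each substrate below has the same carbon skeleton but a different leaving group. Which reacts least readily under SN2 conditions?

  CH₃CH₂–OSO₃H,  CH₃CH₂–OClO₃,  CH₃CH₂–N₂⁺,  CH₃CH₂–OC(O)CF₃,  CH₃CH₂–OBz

With the same alkyl group throughout, only the leaving group differentiates the rates.
A good leaving group is a weak base: the lower the pKₐ of its conjugate acid, the more readily it departs.
CH₃CH₂–N₂⁺ loses N₂: no meaningful conjugate acid; N₂ departs as an exceptionally stable neutral molecule
CH₃CH₂–OClO₃ loses ClO₄⁻: pKₐ(HClO₄) ≈ -10
CH₃CH₂–OSO₃H loses HSO₄⁻: pKₐ(H₂SO₄) ≈ -3
CH₃CH₂–OC(O)CF₃ loses CF₃COO⁻: pKₐ(CF₃COOH) ≈ 0.2
CH₃CH₂–OBz loses PhCOO⁻: pKₐ(C₆H₅COOH) ≈ 4.2

CH₃CH₂–OBz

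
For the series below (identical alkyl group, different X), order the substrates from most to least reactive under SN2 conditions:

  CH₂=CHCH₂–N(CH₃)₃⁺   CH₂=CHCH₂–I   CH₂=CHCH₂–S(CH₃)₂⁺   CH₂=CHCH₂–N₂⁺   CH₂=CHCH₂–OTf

CH₂=CHCH₂–N₂⁺ > CH₂=CHCH₂–OTf > CH₂=CHCH₂–I > CH₂=CHCH₂–S(CH₃)₂⁺ > CH₂=CHCH₂–N(CH₃)₃⁺

The skeletons are identical, so relative rate is governed entirely by leaving-group ability.
Leaving-group ability tracks the stability of the departed species; conjugate-acid pKₐ is the usual yardstick (lower pKₐ → better LG).
CH₂=CHCH₂–N₂⁺ loses N₂: no meaningful conjugate acid; N₂ departs as an exceptionally stable neutral molecule
CH₂=CHCH₂–OTf loses OTf⁻: pKₐ(CF₃SO₃H (triflic acid)) ≈ -14
CH₂=CHCH₂–I loses I⁻: pKₐ(HI) ≈ -10
CH₂=CHCH₂–S(CH₃)₂⁺ loses SR'₂: pKₐ(R'₂SH⁺) ≈ -7
CH₂=CHCH₂–N(CH₃)₃⁺ loses NR'₃: pKₐ(R'₃NH⁺) ≈ 10.7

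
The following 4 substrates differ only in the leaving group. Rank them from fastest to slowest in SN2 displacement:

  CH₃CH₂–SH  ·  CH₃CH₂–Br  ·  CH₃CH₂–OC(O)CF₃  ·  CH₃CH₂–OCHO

CH₃CH₂–Br > CH₃CH₂–OC(O)CF₃ > CH₃CH₂–OCHO > CH₃CH₂–SH

With the same alkyl group throughout, only the leaving group differentiates the rates.
Rank by basicity of the departing species: weakest base leaves most easily.
CH₃CH₂–Br loses Br⁻: pKₐ(HBr) ≈ -9
CH₃CH₂–OC(O)CF₃ loses CF₃COO⁻: pKₐ(CF₃COOH) ≈ 0.2
CH₃CH₂–OCHO loses HCOO⁻: pKₐ(HCOOH) ≈ 3.8
CH₃CH₂–SH loses HS⁻: pKₐ(H₂S) ≈ 7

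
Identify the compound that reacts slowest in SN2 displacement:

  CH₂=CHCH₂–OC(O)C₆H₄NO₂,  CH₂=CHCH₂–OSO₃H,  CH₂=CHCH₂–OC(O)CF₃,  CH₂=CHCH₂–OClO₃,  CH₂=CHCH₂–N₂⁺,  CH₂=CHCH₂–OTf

The skeletons are identical, so relative rate is governed entirely by leaving-group ability.
A good leaving group is a weak base: the lower the pKₐ of its conjugate acid, the more readily it departs.
CH₂=CHCH₂–N₂⁺ loses N₂: no meaningful conjugate acid; N₂ departs as an exceptionally stable neutral molecule
CH₂=CHCH₂–OTf loses OTf⁻: pKₐ(CF₃SO₃H (triflic acid)) ≈ -14
CH₂=CHCH₂–OClO₃ loses ClO₄⁻: pKₐ(HClO₄) ≈ -10
CH₂=CHCH₂–OSO₃H loses HSO₄⁻: pKₐ(H₂SO₄) ≈ -3
CH₂=CHCH₂–OC(O)CF₃ loses CF₃COO⁻: pKₐ(CF₃COOH) ≈ 0.2
CH₂=CHCH₂–OC(O)C₆H₄NO₂ loses p-O₂N–C₆H₄–COO⁻: pKₐ(p-nitrobenzoic acid) ≈ 3.4

CH₂=CHCH₂–OC(O)C₆H₄NO₂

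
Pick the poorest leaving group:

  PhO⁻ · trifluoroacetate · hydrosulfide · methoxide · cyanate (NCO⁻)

Leaving-group ability tracks the stability of the departed species; conjugate-acid pKₐ is the usual yardstick (lower pKₐ → better LG).
trifluoroacetate: pKₐ(CF₃COOH) ≈ 0.2
cyanate (NCO⁻): pKₐ(HOCN) ≈ 3.5
hydrosulfide: pKₐ(H₂S) ≈ 7
PhO⁻: pKₐ(C₆H₅OH (phenol)) ≈ 10
methoxide: pKₐ(CH₃OH) ≈ 15.5

methoxide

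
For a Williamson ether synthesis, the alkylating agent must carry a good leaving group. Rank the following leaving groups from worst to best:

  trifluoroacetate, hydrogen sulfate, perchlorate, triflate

trifluoroacetate < hydrogen sulfate < perchlorate < triflate

A good leaving group is a weak base: the lower the pKₐ of its conjugate acid, the more readily it departs.
triflate: pKₐ(CF₃SO₃H (triflic acid)) ≈ -14
perchlorate: pKₐ(HClO₄) ≈ -10 — extremely weak base; rarely used for safety reasons
hydrogen sulfate: pKₐ(H₂SO₄) ≈ -3 — conjugate base of a strong mineral acid
trifluoroacetate: pKₐ(CF₃COOH) ≈ 0.2
The question asks for worst first, so the sequence is read in increasing leaving-group ability.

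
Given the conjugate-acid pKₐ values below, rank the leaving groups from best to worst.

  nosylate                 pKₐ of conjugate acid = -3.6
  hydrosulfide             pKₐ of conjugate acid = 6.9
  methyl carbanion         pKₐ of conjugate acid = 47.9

nosylate > hydrosulfide > methyl carbanion

Lower conjugate-acid pKₐ ⇒ weaker base ⇒ better leaving group.
Sorting by the given values: nosylate (-3.6), hydrosulfide (6.9), methyl carbanion (47.9).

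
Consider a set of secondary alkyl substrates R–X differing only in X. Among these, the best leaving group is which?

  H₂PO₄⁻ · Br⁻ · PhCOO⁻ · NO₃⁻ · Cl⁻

Br⁻

Br⁻: pKₐ(HBr) ≈ -9
Cl⁻: pKₐ(HCl) ≈ -7
NO₃⁻: pKₐ(HNO₃) ≈ -1.3
H₂PO₄⁻: pKₐ(H₃PO₄) ≈ 2.1
PhCOO⁻: pKₐ(C₆H₅COOH) ≈ 4.2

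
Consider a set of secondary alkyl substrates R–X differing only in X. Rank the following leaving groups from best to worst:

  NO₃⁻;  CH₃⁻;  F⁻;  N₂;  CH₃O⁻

N₂ > NO₃⁻ > F⁻ > CH₃O⁻ > CH₃⁻

N₂: no meaningful conjugate acid; N₂ departs as an exceptionally stable neutral molecule
NO₃⁻: pKₐ(HNO₃) ≈ -1.3
F⁻: pKₐ(HF) ≈ 3.2 — small and strongly basic; the poor halide leaving group
CH₃O⁻: pKₐ(CH₃OH) ≈ 15.5
CH₃⁻: pKₐ(CH₄) ≈ 48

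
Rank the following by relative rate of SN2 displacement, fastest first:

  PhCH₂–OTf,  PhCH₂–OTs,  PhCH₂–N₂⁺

PhCH₂–N₂⁺ > PhCH₂–OTf > PhCH₂–OTs

Same R in every case — rank the leaving groups.
The more stable X⁻ (or X) is on its own — i.e. the weaker a base it is — the better a leaving group it makes.
PhCH₂–N₂⁺ loses N₂: no meaningful conjugate acid; N₂ departs as an exceptionally stable neutral molecule
PhCH₂–OTf loses OTf⁻: pKₐ(CF₃SO₃H (triflic acid)) ≈ -14
PhCH₂–OTs loses OTs⁻: pKₐ(p-CH₃C₆H₄SO₃H (TsOH)) ≈ -2.8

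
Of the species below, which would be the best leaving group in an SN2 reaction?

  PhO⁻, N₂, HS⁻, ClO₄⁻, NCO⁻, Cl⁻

N₂

Leaving-group ability tracks the stability of the departed species; conjugate-acid pKₐ is the usual yardstick (lower pKₐ → better LG).
N₂: no meaningful conjugate acid; N₂ departs as an exceptionally stable neutral molecule
ClO₄⁻: pKₐ(HClO₄) ≈ -10
Cl⁻: pKₐ(HCl) ≈ -7
NCO⁻: pKₐ(HOCN) ≈ 3.5
HS⁻: pKₐ(H₂S) ≈ 7
PhO⁻: pKₐ(C₆H₅OH (phenol)) ≈ 10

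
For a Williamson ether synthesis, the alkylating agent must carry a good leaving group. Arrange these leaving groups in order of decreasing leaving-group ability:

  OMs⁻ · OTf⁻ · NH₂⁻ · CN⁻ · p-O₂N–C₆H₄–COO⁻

Rank by basicity of the departing species: weakest base leaves most easily.
OTf⁻: pKₐ(CF₃SO₃H (triflic acid)) ≈ -14
OMs⁻: pKₐ(CH₃SO₃H (MsOH)) ≈ -1.9
p-O₂N–C₆H₄–COO⁻: pKₐ(p-nitrobenzoic acid) ≈ 3.4
CN⁻: pKₐ(HCN) ≈ 9.2
NH₂⁻: pKₐ(NH₃) ≈ 38

OTf⁻ > OMs⁻ > p-O₂N–C₆H₄–COO⁻ > CN⁻ > NH₂⁻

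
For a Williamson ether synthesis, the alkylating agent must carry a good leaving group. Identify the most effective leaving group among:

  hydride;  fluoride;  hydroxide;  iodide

iodide

Leaving-group ability tracks the stability of the departed species; conjugate-acid pKₐ is the usual yardstick (lower pKₐ → better LG).
iodide: pKₐ(HI) ≈ -10
fluoride: pKₐ(HF) ≈ 3.2
hydroxide: pKₐ(H₂O) ≈ 15.7
hydride: pKₐ(H₂) ≈ 36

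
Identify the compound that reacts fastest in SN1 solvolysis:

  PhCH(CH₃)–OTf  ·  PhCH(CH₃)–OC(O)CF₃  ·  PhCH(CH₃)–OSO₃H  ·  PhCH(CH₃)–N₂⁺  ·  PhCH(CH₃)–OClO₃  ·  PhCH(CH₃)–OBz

The skeletons are identical, so relative rate is governed entirely by leaving-group ability.
Leaving-group ability tracks the stability of the departed species; conjugate-acid pKₐ is the usual yardstick (lower pKₐ → better LG).
PhCH(CH₃)–N₂⁺ loses N₂: no meaningful conjugate acid; N₂ departs as an exceptionally stable neutral molecule
PhCH(CH₃)–OTf loses OTf⁻: pKₐ(CF₃SO₃H (triflic acid)) ≈ -14
PhCH(CH₃)–OClO₃ loses ClO₄⁻: pKₐ(HClO₄) ≈ -10
PhCH(CH₃)–OSO₃H loses HSO₄⁻: pKₐ(H₂SO₄) ≈ -3
PhCH(CH₃)–OC(O)CF₃ loses CF₃COO⁻: pKₐ(CF₃COOH) ≈ 0.2
PhCH(CH₃)–OBz loses PhCOO⁻: pKₐ(C₆H₅COOH) ≈ 4.2

PhCH(CH₃)–N₂⁺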